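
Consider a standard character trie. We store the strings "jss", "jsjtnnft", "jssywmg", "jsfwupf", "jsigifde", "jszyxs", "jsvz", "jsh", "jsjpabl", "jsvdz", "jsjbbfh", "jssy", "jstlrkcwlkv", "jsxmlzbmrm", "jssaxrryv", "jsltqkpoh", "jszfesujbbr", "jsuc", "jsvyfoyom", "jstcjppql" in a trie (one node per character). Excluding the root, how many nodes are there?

Trace insertions, counting only characters that open a new branch:
  "jss" → 3 new (j, s, s)
  "jsjtnnft" → prefix "js" already present; 6 new (j, t, n, n, f, t)
  "jssywmg" → prefix "jss" already present; 4 new (y, w, m, g)
  "jsfwupf" → prefix "js" already present; 5 new (f, w, u, p, f)
  "jsigifde" → prefix "js" already present; 6 new (i, g, i, f, d, e)
  "jszyxs" → prefix "js" already present; 4 new (z, y, x, s)
  "jsvz" → prefix "js" already present; 2 new (v, z)
  "jsh" → prefix "js" already present; 1 new (h)
  "jsjpabl" → prefix "jsj" already present; 4 new (p, a, b, l)
  "jsvdz" → prefix "jsv" already present; 2 new (d, z)
  "jsjbbfh" → prefix "jsj" already present; 4 new (b, b, f, h)
  "jssy" → prefix "jssy" already present; 0 new (none)
  "jstlrkcwlkv" → prefix "js" already present; 9 new (t, l, r, k, c, w, l, k, v)
  "jsxmlzbmrm" → prefix "js" already present; 8 new (x, m, l, z, b, m, r, m)
  "jssaxrryv" → prefix "jss" already present; 6 new (a, x, r, r, y, v)
  "jsltqkpoh" → prefix "js" already present; 7 new (l, t, q, k, p, o, h)
  "jszfesujbbr" → prefix "jsz" already present; 8 new (f, e, s, u, j, b, b, r)
  "jsuc" → prefix "js" already present; 2 new (u, c)
  "jsvyfoyom" → prefix "jsv" already present; 6 new (y, f, o, y, o, m)
  "jstcjppql" → prefix "jst" already present; 6 new (c, j, p, p, q, l)
Total nodes = 3 + 6 + 4 + 5 + 6 + 4 + 2 + 1 + 4 + 2 + 4 + 0 + 9 + 8 + 6 + 7 + 8 + 2 + 6 + 6 = 93

93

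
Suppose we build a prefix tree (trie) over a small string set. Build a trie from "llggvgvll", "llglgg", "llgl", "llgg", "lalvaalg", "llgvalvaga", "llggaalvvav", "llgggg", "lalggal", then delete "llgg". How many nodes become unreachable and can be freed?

After clearing the end-marker at "llgg", prune upward until reaching a node still needed by another word.
Every node on "llgg" is still needed (e.g. by "llggvgvll"), so nothing is freed.
Nodes removed: 0

0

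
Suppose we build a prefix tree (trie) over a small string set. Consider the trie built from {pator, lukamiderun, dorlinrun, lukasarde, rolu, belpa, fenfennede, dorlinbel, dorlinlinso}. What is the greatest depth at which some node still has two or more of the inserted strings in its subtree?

Equivalently: take the maximum, over all pairs, of their longest common prefix length.
"dorlinbel" and "dorlinlinso" agree on "dorlin" (6 characters) before diverging; nothing deeper is shared.
Longest shared-prefix length: 6

6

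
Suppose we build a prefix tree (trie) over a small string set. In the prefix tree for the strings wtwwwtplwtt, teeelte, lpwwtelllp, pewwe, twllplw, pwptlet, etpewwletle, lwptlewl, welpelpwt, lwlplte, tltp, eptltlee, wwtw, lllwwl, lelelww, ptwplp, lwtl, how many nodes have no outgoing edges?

17

A leaf is a node with no children — equivalently, the end of a word that is not a proper prefix of any other stored word.
Those words: "eptltlee", "etpewwletle", "lelelww", "lllwwl", "lpwwtelllp", "lwlplte", "lwptlewl", "lwtl", "pewwe", "ptwplp", "pwptlet", "teeelte", "tltp", "twllplw", "welpelpwt", "wtwwwtplwtt", "wwtw"
Leaf count: 17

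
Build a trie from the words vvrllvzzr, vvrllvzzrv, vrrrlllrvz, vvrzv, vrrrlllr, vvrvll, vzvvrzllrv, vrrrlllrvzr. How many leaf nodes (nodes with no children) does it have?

Leaves are exactly the stored words that no other stored word extends.
Those words: "vrrrlllrvzr", "vvrllvzzrv", "vvrvll", "vvrzv", "vzvvrzllrv"
Leaf count: 5

5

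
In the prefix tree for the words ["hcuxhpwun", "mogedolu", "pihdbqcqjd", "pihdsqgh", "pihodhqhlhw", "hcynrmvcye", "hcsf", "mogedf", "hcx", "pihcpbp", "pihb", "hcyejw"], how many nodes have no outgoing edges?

12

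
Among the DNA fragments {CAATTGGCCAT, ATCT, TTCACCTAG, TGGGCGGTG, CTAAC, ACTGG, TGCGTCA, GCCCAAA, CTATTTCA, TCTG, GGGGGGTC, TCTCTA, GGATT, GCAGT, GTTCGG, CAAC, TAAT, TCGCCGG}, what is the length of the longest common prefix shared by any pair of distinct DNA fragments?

3

Look for the deepest trie node that still has at least two words in its subtree.
"CAAC" and "CAATTGGCCAT" agree on "CAA" (3 characters) before diverging; nothing deeper is shared.
Longest shared-prefix length: 3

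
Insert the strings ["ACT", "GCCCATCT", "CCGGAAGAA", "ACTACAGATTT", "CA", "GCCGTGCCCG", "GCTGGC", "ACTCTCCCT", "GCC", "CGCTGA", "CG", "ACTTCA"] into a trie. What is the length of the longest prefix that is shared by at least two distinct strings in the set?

Equivalently: take the maximum, over all pairs, of their longest common prefix length.
"ACT" and "ACTACAGATTT" agree on "ACT" (3 characters) before diverging; nothing deeper is shared.
Longest shared-prefix length: 3

3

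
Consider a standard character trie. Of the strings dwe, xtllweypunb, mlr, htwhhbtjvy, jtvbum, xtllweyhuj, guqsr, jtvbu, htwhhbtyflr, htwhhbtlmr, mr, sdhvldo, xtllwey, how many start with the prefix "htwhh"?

Walk to "htwhh"; the words in its subtree are exactly those with that prefix.
Matches: "htwhhbtjvy", "htwhhbtlmr", "htwhhbtyflr"
Count: 3

3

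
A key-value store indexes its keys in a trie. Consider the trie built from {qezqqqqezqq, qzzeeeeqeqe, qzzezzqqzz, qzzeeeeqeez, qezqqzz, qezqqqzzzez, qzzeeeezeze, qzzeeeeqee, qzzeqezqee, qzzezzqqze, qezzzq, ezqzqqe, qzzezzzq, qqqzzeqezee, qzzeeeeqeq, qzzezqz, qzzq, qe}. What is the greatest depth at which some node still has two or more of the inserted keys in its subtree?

Equivalently: take the maximum, over all pairs, of their longest common prefix length.
"qzzeeeeqee" and "qzzeeeeqeez" agree on "qzzeeeeqee" (10 characters) before diverging; nothing deeper is shared.
Longest shared-prefix length: 10

10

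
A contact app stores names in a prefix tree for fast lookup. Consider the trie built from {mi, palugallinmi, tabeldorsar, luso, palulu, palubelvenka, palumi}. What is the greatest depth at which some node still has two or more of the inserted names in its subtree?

Look for the deepest trie node that still has at least two words in its subtree.
e.g. "palubelvenka" and "palugallinmi" share the prefix "palu" of length 4; no pair shares a longer one.
Longest shared-prefix length: 4

4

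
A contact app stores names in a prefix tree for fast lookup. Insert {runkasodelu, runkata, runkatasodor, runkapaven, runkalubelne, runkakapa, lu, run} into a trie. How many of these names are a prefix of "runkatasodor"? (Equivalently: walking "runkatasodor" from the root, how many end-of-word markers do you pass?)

3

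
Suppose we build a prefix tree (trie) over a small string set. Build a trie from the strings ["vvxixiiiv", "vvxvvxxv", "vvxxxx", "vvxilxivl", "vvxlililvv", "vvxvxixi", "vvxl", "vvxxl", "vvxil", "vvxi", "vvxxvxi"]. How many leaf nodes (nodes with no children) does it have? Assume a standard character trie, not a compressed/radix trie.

8

A leaf is a node with no children — equivalently, the end of a word that is not a proper prefix of any other stored word.
Those words: "vvxilxivl", "vvxixiiiv", "vvxlililvv", "vvxvvxxv", "vvxvxixi", "vvxxl", "vvxxvxi", "vvxxxx"
Leaf count: 8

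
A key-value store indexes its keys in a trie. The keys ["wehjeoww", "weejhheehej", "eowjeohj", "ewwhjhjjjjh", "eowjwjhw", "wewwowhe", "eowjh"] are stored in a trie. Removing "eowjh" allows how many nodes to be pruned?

1

A node on "eowjh"'s path can go only if nothing else ends at it or branches off below it.
The suffix "h" (1 node) is used only by "eowjh"; the node for "eowj" still has the child "e", so pruning stops there.
Nodes removed: 1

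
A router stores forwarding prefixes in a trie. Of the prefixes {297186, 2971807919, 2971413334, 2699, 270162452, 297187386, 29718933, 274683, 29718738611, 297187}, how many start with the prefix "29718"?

6

Traverse to the node for "29718", then collect every word in that subtree.
Matches: "2971807919", "297186", "297187", "297187386", "29718738611", "29718933"
Count: 6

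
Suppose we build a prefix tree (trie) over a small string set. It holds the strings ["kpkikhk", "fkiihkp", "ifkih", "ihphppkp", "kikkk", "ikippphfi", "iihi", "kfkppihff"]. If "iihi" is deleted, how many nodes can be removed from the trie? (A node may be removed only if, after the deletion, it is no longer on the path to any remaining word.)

Walk "iihi" from the leaf back toward the root, removing each node that no remaining word uses.
The suffix "ihi" (3 nodes) is used only by "iihi"; the node for "i" still has the child "f", so pruning stops there.
Nodes removed: 3

3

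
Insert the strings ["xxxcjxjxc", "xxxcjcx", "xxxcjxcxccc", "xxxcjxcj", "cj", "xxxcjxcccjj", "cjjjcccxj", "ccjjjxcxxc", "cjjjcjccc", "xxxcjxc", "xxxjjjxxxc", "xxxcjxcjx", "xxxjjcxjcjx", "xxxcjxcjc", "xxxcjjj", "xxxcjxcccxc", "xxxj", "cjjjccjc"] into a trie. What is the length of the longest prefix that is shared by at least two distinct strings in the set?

Equivalently: take the maximum, over all pairs, of their longest common prefix length.
e.g. "xxxcjxcccjj" and "xxxcjxcccxc" share the prefix "xxxcjxccc" of length 9; no pair shares a longer one.
Longest shared-prefix length: 9

9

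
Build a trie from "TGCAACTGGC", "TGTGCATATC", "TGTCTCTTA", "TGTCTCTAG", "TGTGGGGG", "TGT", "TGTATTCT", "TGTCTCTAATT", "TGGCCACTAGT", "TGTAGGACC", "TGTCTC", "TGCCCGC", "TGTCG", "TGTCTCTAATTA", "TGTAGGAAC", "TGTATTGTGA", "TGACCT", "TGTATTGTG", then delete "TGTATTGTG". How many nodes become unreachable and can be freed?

A node on "TGTATTGTG"'s path can go only if nothing else ends at it or branches off below it.
Every node on "TGTATTGTG" is still needed (e.g. by "TGTATTGTGA"), so nothing is freed.
Nodes removed: 0

0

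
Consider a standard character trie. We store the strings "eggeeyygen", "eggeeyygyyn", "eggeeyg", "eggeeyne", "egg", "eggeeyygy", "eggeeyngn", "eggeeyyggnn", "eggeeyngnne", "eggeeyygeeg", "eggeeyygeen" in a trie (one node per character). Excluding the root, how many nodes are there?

26

Count nodes per top-level branch (shared prefixes stored once):
  'e'-branch (egg, eggeeyg, eggeeyne, eggeeyngn, eggeeyngnne, eggeeyygeeg, eggeeyygeen, eggeeyygen, eggeeyyggnn, eggeeyygy, eggeeyygyyn): 26 nodes
Sum: 26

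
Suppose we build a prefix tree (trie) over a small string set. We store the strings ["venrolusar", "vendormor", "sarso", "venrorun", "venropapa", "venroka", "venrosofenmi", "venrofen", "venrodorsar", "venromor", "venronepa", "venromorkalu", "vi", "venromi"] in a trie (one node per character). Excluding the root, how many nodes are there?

For each word, the new-node count is its length minus the longest prefix already in the trie:
  "venrolusar" → 10 new (v, e, n, r, o, l, u, s, a, r)
  "vendormor" → prefix "ven" already present; 6 new (d, o, r, m, o, r)
  "sarso" → 5 new (s, a, r, s, o)
  "venrorun" → prefix "venro" already present; 3 new (r, u, n)
  "venropapa" → prefix "venro" already present; 4 new (p, a, p, a)
  "venroka" → prefix "venro" already present; 2 new (k, a)
  "venrosofenmi" → prefix "venro" already present; 7 new (s, o, f, e, n, m, i)
  "venrofen" → prefix "venro" already present; 3 new (f, e, n)
  "venrodorsar" → prefix "venro" already present; 6 new (d, o, r, s, a, r)
  "venromor" → prefix "venro" already present; 3 new (m, o, r)
  "venronepa" → prefix "venro" already present; 4 new (n, e, p, a)
  "venromorkalu" → prefix "venromor" already present; 4 new (k, a, l, u)
  "vi" → prefix "v" already present; 1 new (i)
  "venromi" → prefix "venrom" already present; 1 new (i)
Total nodes = 10 + 6 + 5 + 3 + 4 + 2 + 7 + 3 + 6 + 3 + 4 + 4 + 1 + 1 = 59

59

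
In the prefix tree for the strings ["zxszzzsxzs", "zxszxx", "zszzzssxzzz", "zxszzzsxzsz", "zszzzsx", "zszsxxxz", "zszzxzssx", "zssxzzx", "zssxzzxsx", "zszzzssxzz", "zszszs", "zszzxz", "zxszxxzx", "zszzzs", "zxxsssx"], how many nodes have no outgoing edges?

9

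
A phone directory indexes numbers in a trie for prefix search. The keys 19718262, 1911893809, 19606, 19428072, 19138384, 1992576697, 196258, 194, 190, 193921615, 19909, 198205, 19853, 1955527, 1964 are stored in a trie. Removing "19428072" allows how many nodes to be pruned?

5

After clearing the end-marker at "19428072", prune upward until reaching a node still needed by another word.
The suffix "28072" (5 nodes) is used only by "19428072"; "194" is itself a stored word, so pruning stops there.
Nodes removed: 5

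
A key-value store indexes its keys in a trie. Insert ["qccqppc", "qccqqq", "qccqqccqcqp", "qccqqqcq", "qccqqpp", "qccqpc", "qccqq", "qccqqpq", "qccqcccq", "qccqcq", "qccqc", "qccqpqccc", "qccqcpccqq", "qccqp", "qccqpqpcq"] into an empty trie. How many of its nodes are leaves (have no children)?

11

Leaves are exactly the stored words that no other stored word extends.
Those words: "qccqcccq", "qccqcpccqq", "qccqcq", "qccqpc", "qccqppc", "qccqpqccc", "qccqpqpcq", "qccqqccqcqp", "qccqqpp", "qccqqpq", "qccqqqcq"
Leaf count: 11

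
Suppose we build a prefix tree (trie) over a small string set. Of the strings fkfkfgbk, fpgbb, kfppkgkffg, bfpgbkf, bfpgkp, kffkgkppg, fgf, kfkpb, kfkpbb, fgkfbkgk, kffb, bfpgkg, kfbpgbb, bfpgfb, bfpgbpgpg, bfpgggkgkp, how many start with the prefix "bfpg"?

Traverse to the node for "bfpg", then collect every word in that subtree.
Matches: "bfpgbkf", "bfpgbpgpg", "bfpgfb", "bfpgggkgkp", "bfpgkg", "bfpgkp"
Count: 6

6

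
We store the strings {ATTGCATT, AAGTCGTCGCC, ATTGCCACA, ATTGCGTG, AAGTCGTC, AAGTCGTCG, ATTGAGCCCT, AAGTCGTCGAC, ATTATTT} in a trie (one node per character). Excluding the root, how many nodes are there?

37

Trie structure (* marks end of a word):
(root)
└─ A
   ├─ A
   │  └─ G
   │     └─ T
   │        └─ C
   │           └─ G
   │              └─ T
   │                 └─ C *
   │                    └─ G *
   │                       ├─ A
   │                       │  └─ C *
   │                       └─ C
   │                          └─ C *
   └─ T
      └─ T
         ├─ A
         │  └─ T
         │     └─ T
         │        └─ T *
         └─ G
            ├─ A
            │  └─ G
            │     └─ C
            │        └─ C
            │           └─ C
            │              └─ T *
            └─ C
               ├─ A
               │  └─ T
               │     └─ T *
               ├─ C
               │  └─ A
               │     └─ C
               │        └─ A *
               └─ G
                  └─ T
                     └─ G *
Counting every labelled node above: 37.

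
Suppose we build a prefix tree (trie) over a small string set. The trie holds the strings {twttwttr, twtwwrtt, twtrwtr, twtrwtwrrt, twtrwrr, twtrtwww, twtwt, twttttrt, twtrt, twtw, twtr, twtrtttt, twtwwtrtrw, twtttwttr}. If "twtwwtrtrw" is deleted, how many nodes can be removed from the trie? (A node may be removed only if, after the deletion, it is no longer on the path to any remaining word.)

After clearing the end-marker at "twtwwtrtrw", prune upward until reaching a node still needed by another word.
The suffix "trtrw" (5 nodes) is used only by "twtwwtrtrw"; the node for "twtww" still has the child "r", so pruning stops there.
Nodes removed: 5

5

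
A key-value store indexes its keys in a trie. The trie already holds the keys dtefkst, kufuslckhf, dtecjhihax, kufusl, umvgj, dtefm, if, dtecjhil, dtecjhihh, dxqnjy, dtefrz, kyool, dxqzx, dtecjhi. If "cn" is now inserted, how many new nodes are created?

2

Nothing in the trie begins with "c"; the whole of "cn" is new.
2 − 0 = 2 new nodes.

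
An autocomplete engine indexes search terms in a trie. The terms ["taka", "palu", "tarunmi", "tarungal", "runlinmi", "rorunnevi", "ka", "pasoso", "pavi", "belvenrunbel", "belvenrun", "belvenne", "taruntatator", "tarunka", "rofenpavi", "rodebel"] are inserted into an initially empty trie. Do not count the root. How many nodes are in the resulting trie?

Count nodes per top-level branch (shared prefixes stored once):
  'b'-branch (belvenne, belvenrun, belvenrunbel): 14 nodes
  'k'-branch (ka): 2 nodes
  'p'-branch (palu, pasoso, pavi): 10 nodes
  'r'-branch (rodebel, rofenpavi, rorunnevi, runlinmi): 28 nodes
  't'-branch (taka, tarungal, tarunka, tarunmi, taruntatator): 21 nodes
Sum: 75

75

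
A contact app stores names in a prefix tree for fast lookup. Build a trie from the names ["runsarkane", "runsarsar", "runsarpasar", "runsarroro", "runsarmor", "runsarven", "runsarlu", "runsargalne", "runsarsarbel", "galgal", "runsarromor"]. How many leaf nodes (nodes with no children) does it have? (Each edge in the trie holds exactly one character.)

10

Leaves are exactly the stored words that no other stored word extends.
Those words: "galgal", "runsargalne", "runsarkane", "runsarlu", "runsarmor", "runsarpasar", "runsarromor", "runsarroro", "runsarsarbel", "runsarven"
Leaf count: 10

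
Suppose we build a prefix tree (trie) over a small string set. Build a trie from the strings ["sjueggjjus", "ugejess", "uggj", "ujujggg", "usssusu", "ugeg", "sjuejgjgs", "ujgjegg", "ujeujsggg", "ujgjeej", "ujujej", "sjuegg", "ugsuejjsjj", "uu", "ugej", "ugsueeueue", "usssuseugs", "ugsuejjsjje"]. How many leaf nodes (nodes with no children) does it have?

15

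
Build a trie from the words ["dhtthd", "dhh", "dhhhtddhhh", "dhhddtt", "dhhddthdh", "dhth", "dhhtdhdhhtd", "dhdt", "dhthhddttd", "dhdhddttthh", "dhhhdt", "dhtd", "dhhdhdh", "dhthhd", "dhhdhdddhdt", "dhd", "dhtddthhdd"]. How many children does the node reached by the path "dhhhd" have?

1

Walk "dhhhd" from the root, arriving at one node.
Distinct next characters after "dhhhd": t.
That node has 1 child edge.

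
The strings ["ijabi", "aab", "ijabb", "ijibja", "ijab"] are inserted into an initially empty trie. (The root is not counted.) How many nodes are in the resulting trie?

13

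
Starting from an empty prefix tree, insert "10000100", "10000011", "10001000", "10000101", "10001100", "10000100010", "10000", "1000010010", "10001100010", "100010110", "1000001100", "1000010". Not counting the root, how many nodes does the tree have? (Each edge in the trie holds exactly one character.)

Count nodes per top-level branch (shared prefixes stored once):
  '1'-branch (10000, 10000011, 1000001100, 1000010, 10000100, 10000100010, 1000010010, 10000101, 10001000, 100010110, 10001100, 10001100010): 32 nodes
Sum: 32

32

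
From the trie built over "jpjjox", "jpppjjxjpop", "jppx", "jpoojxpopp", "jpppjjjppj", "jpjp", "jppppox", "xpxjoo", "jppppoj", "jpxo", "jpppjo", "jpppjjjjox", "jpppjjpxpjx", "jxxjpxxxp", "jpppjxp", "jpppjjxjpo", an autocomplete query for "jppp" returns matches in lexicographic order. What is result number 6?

jpppjo

Filter for "jppp…" and sort: "jpppjjjjox", "jpppjjjppj", "jpppjjpxpjx", "jpppjjxjpo", "jpppjjxjpop", "jpppjo", "jpppjxp", "jppppoj", "jppppox"
Position 6: jpppjo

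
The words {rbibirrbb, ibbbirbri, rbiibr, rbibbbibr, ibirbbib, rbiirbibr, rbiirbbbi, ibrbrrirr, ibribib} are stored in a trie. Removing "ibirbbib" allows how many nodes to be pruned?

6

After clearing the end-marker at "ibirbbib", prune upward until reaching a node still needed by another word.
The suffix "irbbib" (6 nodes) is used only by "ibirbbib"; the node for "ib" still has the child "b", so pruning stops there.
Nodes removed: 6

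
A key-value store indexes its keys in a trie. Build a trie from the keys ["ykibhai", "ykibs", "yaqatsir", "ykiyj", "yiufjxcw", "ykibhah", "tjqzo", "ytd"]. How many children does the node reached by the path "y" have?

Walk "y" from the root, arriving at one node.
Characters that immediately follow "y" among the stored strings: {a, i, k, t}.
That node has 4 child edges.

4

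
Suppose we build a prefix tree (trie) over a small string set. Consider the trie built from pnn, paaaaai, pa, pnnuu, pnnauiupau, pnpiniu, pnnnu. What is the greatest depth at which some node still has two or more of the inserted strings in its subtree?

3

The deepest shared node is where two words last agree before diverging.
"pnn" and "pnnauiupau" agree on "pnn" (3 characters) before diverging; nothing deeper is shared.
Longest shared-prefix length: 3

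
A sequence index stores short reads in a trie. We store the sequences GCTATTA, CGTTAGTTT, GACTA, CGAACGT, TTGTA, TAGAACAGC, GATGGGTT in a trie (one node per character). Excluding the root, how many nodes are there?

44

For each word, the new-node count is its length minus the longest prefix already in the trie:
  "GCTATTA" → 7 new (G, C, T, A, T, T, A)
  "CGTTAGTTT" → 9 new (C, G, T, T, A, G, T, T, T)
  "GACTA" → prefix "G" already present; 4 new (A, C, T, A)
  "CGAACGT" → prefix "CG" already present; 5 new (A, A, C, G, T)
  "TTGTA" → 5 new (T, T, G, T, A)
  "TAGAACAGC" → prefix "T" already present; 8 new (A, G, A, A, C, A, G, C)
  "GATGGGTT" → prefix "GA" already present; 6 new (T, G, G, G, T, T)
Total nodes = 7 + 9 + 4 + 5 + 5 + 8 + 6 = 44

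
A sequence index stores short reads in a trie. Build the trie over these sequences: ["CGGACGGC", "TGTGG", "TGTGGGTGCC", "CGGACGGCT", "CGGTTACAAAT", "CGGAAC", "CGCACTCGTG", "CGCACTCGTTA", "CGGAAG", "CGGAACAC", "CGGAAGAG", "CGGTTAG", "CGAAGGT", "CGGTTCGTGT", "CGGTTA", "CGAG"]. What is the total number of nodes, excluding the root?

56

Insert word by word; a character creates a node only if that edge doesn't already exist:
  "CGGACGGC" → 8 new (C, G, G, A, C, G, G, C)
  "TGTGG" → 5 new (T, G, T, G, G)
  "TGTGGGTGCC" → prefix "TGTGG" already present; 5 new (G, T, G, C, C)
  "CGGACGGCT" → prefix "CGGACGGC" already present; 1 new (T)
  "CGGTTACAAAT" → prefix "CGG" already present; 8 new (T, T, A, C, A, A, A, T)
  "CGGAAC" → prefix "CGGA" already present; 2 new (A, C)
  "CGCACTCGTG" → prefix "CG" already present; 8 new (C, A, C, T, C, G, T, G)
  "CGCACTCGTTA" → prefix "CGCACTCGT" already present; 2 new (T, A)
  "CGGAAG" → prefix "CGGAA" already present; 1 new (G)
  "CGGAACAC" → prefix "CGGAAC" already present; 2 new (A, C)
  "CGGAAGAG" → prefix "CGGAAG" already present; 2 new (A, G)
  "CGGTTAG" → prefix "CGGTTA" already present; 1 new (G)
  "CGAAGGT" → prefix "CG" already present; 5 new (A, A, G, G, T)
  "CGGTTCGTGT" → prefix "CGGTT" already present; 5 new (C, G, T, G, T)
  "CGGTTA" → prefix "CGGTTA" already present; 0 new (none)
  "CGAG" → prefix "CGA" already present; 1 new (G)
Total nodes = 8 + 5 + 5 + 1 + 8 + 2 + 8 + 2 + 1 + 2 + 2 + 1 + 5 + 5 + 0 + 1 = 56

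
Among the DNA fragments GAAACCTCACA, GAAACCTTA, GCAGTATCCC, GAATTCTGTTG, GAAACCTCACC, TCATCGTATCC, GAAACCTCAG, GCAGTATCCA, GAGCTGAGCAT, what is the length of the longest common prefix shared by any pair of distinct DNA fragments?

10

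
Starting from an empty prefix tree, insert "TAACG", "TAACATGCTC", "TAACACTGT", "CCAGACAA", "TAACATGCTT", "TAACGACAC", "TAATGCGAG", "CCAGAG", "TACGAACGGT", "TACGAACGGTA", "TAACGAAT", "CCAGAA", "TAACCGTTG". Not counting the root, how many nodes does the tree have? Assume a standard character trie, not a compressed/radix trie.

52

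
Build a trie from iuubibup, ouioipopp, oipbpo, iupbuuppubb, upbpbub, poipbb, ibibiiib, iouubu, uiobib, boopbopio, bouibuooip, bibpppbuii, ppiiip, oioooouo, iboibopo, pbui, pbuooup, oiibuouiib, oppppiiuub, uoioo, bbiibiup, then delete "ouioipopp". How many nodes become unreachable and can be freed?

8

Walk "ouioipopp" from the leaf back toward the root, removing each node that no remaining word uses.
The suffix "uioipopp" (8 nodes) is used only by "ouioipopp"; the node for "o" still has the child "i", so pruning stops there.
Nodes removed: 8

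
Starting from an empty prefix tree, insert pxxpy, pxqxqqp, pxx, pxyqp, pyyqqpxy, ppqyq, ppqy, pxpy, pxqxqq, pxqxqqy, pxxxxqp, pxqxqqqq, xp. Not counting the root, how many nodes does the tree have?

35

Insert word by word; a character creates a node only if that edge doesn't already exist:
  "pxxpy" → 5 new (p, x, x, p, y)
  "pxqxqqp" → prefix "px" already present; 5 new (q, x, q, q, p)
  "pxx" → prefix "pxx" already present; 0 new (none)
  "pxyqp" → prefix "px" already present; 3 new (y, q, p)
  "pyyqqpxy" → prefix "p" already present; 7 new (y, y, q, q, p, x, y)
  "ppqyq" → prefix "p" already present; 4 new (p, q, y, q)
  "ppqy" → prefix "ppqy" already present; 0 new (none)
  "pxpy" → prefix "px" already present; 2 new (p, y)
  "pxqxqq" → prefix "pxqxqq" already present; 0 new (none)
  "pxqxqqy" → prefix "pxqxqq" already present; 1 new (y)
  "pxxxxqp" → prefix "pxx" already present; 4 new (x, x, q, p)
  "pxqxqqqq" → prefix "pxqxqq" already present; 2 new (q, q)
  "xp" → 2 new (x, p)
Total nodes = 5 + 5 + 0 + 3 + 7 + 4 + 0 + 2 + 0 + 1 + 4 + 2 + 2 = 35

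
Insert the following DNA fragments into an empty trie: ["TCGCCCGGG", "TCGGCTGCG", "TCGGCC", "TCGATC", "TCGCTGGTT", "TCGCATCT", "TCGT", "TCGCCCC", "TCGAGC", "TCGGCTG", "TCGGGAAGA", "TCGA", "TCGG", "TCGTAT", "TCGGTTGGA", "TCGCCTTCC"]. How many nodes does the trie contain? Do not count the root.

Trace insertions, counting only characters that open a new branch:
  "TCGCCCGGG" → 9 new (T, C, G, C, C, C, G, G, G)
  "TCGGCTGCG" → prefix "TCG" already present; 6 new (G, C, T, G, C, G)
  "TCGGCC" → prefix "TCGGC" already present; 1 new (C)
  "TCGATC" → prefix "TCG" already present; 3 new (A, T, C)
  "TCGCTGGTT" → prefix "TCGC" already present; 5 new (T, G, G, T, T)
  "TCGCATCT" → prefix "TCGC" already present; 4 new (A, T, C, T)
  "TCGT" → prefix "TCG" already present; 1 new (T)
  "TCGCCCC" → prefix "TCGCCC" already present; 1 new (C)
  "TCGAGC" → prefix "TCGA" already present; 2 new (G, C)
  "TCGGCTG" → prefix "TCGGCTG" already present; 0 new (none)
  "TCGGGAAGA" → prefix "TCGG" already present; 5 new (G, A, A, G, A)
  "TCGA" → prefix "TCGA" already present; 0 new (none)
  "TCGG" → prefix "TCGG" already present; 0 new (none)
  "TCGTAT" → prefix "TCGT" already present; 2 new (A, T)
  "TCGGTTGGA" → prefix "TCGG" already present; 5 new (T, T, G, G, A)
  "TCGCCTTCC" → prefix "TCGCC" already present; 4 new (T, T, C, C)
Total nodes = 9 + 6 + 1 + 3 + 5 + 4 + 1 + 1 + 2 + 0 + 5 + 0 + 0 + 2 + 5 + 4 = 48

48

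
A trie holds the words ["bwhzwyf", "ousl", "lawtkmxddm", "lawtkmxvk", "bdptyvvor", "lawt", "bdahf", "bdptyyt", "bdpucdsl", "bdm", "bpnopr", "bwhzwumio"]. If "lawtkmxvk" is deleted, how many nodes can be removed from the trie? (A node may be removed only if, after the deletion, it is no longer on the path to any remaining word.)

A node on "lawtkmxvk"'s path can go only if nothing else ends at it or branches off below it.
The suffix "vk" (2 nodes) is used only by "lawtkmxvk"; the node for "lawtkmx" still has the child "d", so pruning stops there.
Nodes removed: 2

2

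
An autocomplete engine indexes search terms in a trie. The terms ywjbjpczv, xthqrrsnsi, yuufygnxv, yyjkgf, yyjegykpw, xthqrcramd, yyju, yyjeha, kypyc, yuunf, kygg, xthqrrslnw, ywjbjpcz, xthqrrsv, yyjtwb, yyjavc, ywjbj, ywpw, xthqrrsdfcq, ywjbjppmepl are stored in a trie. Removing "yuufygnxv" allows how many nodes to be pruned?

6

After clearing the end-marker at "yuufygnxv", prune upward until reaching a node still needed by another word.
The suffix "fygnxv" (6 nodes) is used only by "yuufygnxv"; the node for "yuu" still has the child "n", so pruning stops there.
Nodes removed: 6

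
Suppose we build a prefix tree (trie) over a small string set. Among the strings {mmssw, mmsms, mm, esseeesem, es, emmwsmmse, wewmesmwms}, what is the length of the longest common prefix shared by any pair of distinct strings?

Equivalently: take the maximum, over all pairs, of their longest common prefix length.
"mmsms" and "mmssw" agree on "mms" (3 characters) before diverging; nothing deeper is shared.
Longest shared-prefix length: 3

3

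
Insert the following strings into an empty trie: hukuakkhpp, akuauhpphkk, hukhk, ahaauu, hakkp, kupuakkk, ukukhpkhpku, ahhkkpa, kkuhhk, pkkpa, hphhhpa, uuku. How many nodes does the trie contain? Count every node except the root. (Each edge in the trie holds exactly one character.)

For each word, the new-node count is its length minus the longest prefix already in the trie:
  "hukuakkhpp" → 10 new (h, u, k, u, a, k, k, h, p, p)
  "akuauhpphkk" → 11 new (a, k, u, a, u, h, p, p, h, k, k)
  "hukhk" → prefix "huk" already present; 2 new (h, k)
  "ahaauu" → prefix "a" already present; 5 new (h, a, a, u, u)
  "hakkp" → prefix "h" already present; 4 new (a, k, k, p)
  "kupuakkk" → 8 new (k, u, p, u, a, k, k, k)
  "ukukhpkhpku" → 11 new (u, k, u, k, h, p, k, h, p, k, u)
  "ahhkkpa" → prefix "ah" already present; 5 new (h, k, k, p, a)
  "kkuhhk" → prefix "k" already present; 5 new (k, u, h, h, k)
  "pkkpa" → 5 new (p, k, k, p, a)
  "hphhhpa" → prefix "h" already present; 6 new (p, h, h, h, p, a)
  "uuku" → prefix "u" already present; 3 new (u, k, u)
Total nodes = 10 + 11 + 2 + 5 + 4 + 8 + 11 + 5 + 5 + 5 + 6 + 3 = 75

75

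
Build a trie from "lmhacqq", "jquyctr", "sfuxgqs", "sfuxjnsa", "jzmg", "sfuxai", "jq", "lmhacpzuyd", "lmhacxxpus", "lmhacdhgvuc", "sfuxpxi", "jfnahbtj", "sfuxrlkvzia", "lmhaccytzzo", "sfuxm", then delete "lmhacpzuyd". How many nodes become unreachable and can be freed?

5

Walk "lmhacpzuyd" from the leaf back toward the root, removing each node that no remaining word uses.
The suffix "pzuyd" (5 nodes) is used only by "lmhacpzuyd"; the node for "lmhac" still has the child "q", so pruning stops there.
Nodes removed: 5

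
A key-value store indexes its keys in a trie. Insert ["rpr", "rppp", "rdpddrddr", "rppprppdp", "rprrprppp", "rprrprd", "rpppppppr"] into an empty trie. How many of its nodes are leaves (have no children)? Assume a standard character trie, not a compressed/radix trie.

5

A leaf is a node with no children — equivalently, the end of a word that is not a proper prefix of any other stored word.
Those words: "rdpddrddr", "rpppppppr", "rppprppdp", "rprrprd", "rprrprppp"
Leaf count: 5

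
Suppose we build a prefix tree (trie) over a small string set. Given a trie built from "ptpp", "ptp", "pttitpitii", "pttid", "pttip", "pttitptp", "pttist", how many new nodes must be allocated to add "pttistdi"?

2

Walking "pttistdi" from the root, the first 6 characters ("pttist") follow existing edges; "d" is the first miss.
So 8 − 6 = 2 new nodes.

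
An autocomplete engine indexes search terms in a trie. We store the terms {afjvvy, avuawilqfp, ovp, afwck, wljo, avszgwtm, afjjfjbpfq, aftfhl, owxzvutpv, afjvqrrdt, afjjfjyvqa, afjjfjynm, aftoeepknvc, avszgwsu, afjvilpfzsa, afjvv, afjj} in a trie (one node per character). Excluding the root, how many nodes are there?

78

Insert word by word; a character creates a node only if that edge doesn't already exist:
  "afjvvy" → 6 new (a, f, j, v, v, y)
  "avuawilqfp" → prefix "a" already present; 9 new (v, u, a, w, i, l, q, f, p)
  "ovp" → 3 new (o, v, p)
  "afwck" → prefix "af" already present; 3 new (w, c, k)
  "wljo" → 4 new (w, l, j, o)
  "avszgwtm" → prefix "av" already present; 6 new (s, z, g, w, t, m)
  "afjjfjbpfq" → prefix "afj" already present; 7 new (j, f, j, b, p, f, q)
  "aftfhl" → prefix "af" already present; 4 new (t, f, h, l)
  "owxzvutpv" → prefix "o" already present; 8 new (w, x, z, v, u, t, p, v)
  "afjvqrrdt" → prefix "afjv" already present; 5 new (q, r, r, d, t)
  "afjjfjyvqa" → prefix "afjjfj" already present; 4 new (y, v, q, a)
  "afjjfjynm" → prefix "afjjfjy" already present; 2 new (n, m)
  "aftoeepknvc" → prefix "aft" already present; 8 new (o, e, e, p, k, n, v, c)
  "avszgwsu" → prefix "avszgw" already present; 2 new (s, u)
  "afjvilpfzsa" → prefix "afjv" already present; 7 new (i, l, p, f, z, s, a)
  "afjvv" → prefix "afjvv" already present; 0 new (none)
  "afjj" → prefix "afjj" already present; 0 new (none)
Total nodes = 6 + 9 + 3 + 3 + 4 + 6 + 7 + 4 + 8 + 5 + 4 + 2 + 8 + 2 + 7 + 0 + 0 = 78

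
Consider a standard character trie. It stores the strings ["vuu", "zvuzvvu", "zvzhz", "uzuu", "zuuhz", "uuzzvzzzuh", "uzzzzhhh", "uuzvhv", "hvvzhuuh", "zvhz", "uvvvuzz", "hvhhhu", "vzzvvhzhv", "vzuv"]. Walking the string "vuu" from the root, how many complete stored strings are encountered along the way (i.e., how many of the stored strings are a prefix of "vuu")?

Walk "vuu" from the root; an end-of-word marker is hit whenever a stored word is a prefix of "vuu".
Prefixes of the query that are stored words: "vuu"
Count: 1

1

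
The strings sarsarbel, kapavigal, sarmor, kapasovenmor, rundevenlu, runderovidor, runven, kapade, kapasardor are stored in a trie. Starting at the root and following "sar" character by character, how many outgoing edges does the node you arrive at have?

2

Walk "sar" from the root, arriving at one node.
Distinct next characters after "sar": m, s.
That node has 2 child edges.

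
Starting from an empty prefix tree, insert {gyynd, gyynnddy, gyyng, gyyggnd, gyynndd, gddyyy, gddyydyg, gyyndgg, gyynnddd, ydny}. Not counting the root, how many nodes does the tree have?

29

Count nodes per top-level branch (shared prefixes stored once):
  'g'-branch (gddyydyg, gddyyy, gyyggnd, gyynd, gyyndgg, gyyng, gyynndd, gyynnddd, gyynnddy): 25 nodes
  'y'-branch (ydny): 4 nodes
Sum: 29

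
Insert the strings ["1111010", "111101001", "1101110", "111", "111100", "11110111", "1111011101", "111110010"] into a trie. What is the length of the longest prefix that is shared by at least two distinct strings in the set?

The deepest shared node is where two words last agree before diverging.
e.g. "11110111" and "1111011101" share the prefix "11110111" of length 8; no pair shares a longer one.
Longest shared-prefix length: 8

8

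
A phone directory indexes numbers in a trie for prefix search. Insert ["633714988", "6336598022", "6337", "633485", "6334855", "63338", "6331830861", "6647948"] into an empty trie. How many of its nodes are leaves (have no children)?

A leaf is a node with no children — equivalently, the end of a word that is not a proper prefix of any other stored word.
Those words: "6331830861", "63338", "6334855", "6336598022", "633714988", "6647948"
Leaf count: 6

6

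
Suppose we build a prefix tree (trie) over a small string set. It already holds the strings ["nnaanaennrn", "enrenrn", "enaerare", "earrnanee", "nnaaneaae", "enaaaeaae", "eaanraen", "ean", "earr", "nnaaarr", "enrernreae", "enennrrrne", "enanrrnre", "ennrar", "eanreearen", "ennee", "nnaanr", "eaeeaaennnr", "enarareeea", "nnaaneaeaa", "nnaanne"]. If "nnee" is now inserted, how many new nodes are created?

2

The longest prefix of "nnee" already in the trie is "nn" (length 2).
Each of the 2 remaining characters creates one node.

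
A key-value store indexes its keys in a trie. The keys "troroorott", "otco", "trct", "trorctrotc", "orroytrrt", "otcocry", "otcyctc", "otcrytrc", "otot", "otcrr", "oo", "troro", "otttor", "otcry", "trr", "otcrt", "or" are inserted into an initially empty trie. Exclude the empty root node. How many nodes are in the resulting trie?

For each word, the new-node count is its length minus the longest prefix already in the trie:
  "troroorott" → 10 new (t, r, o, r, o, o, r, o, t, t)
  "otco" → 4 new (o, t, c, o)
  "trct" → prefix "tr" already present; 2 new (c, t)
  "trorctrotc" → prefix "tror" already present; 6 new (c, t, r, o, t, c)
  "orroytrrt" → prefix "o" already present; 8 new (r, r, o, y, t, r, r, t)
  "otcocry" → prefix "otco" already present; 3 new (c, r, y)
  "otcyctc" → prefix "otc" already present; 4 new (y, c, t, c)
  "otcrytrc" → prefix "otc" already present; 5 new (r, y, t, r, c)
  "otot" → prefix "ot" already present; 2 new (o, t)
  "otcrr" → prefix "otcr" already present; 1 new (r)
  "oo" → prefix "o" already present; 1 new (o)
  "troro" → prefix "troro" already present; 0 new (none)
  "otttor" → prefix "ot" already present; 4 new (t, t, o, r)
  "otcry" → prefix "otcry" already present; 0 new (none)
  "trr" → prefix "tr" already present; 1 new (r)
  "otcrt" → prefix "otcr" already present; 1 new (t)
  "or" → prefix "or" already present; 0 new (none)
Total nodes = 10 + 4 + 2 + 6 + 8 + 3 + 4 + 5 + 2 + 1 + 1 + 0 + 4 + 0 + 1 + 1 + 0 = 52

52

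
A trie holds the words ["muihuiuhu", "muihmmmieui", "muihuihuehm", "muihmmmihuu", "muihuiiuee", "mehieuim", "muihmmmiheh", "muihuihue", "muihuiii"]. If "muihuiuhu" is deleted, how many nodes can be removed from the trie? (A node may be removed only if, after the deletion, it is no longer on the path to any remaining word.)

3

A node on "muihuiuhu"'s path can go only if nothing else ends at it or branches off below it.
The suffix "uhu" (3 nodes) is used only by "muihuiuhu"; the node for "muihui" still has the child "h", so pruning stops there.
Nodes removed: 3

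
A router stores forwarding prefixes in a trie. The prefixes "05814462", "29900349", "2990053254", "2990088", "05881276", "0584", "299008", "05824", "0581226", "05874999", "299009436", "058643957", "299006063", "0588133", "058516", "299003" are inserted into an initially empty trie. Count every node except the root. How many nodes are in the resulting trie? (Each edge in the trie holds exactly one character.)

Insert word by word; a character creates a node only if that edge doesn't already exist:
  "05814462" → 8 new (0, 5, 8, 1, 4, 4, 6, 2)
  "29900349" → 8 new (2, 9, 9, 0, 0, 3, 4, 9)
  "2990053254" → prefix "29900" already present; 5 new (5, 3, 2, 5, 4)
  "2990088" → prefix "29900" already present; 2 new (8, 8)
  "05881276" → prefix "058" already present; 5 new (8, 1, 2, 7, 6)
  "0584" → prefix "058" already present; 1 new (4)
  "299008" → prefix "299008" already present; 0 new (none)
  "05824" → prefix "058" already present; 2 new (2, 4)
  "0581226" → prefix "0581" already present; 3 new (2, 2, 6)
  "05874999" → prefix "058" already present; 5 new (7, 4, 9, 9, 9)
  "299009436" → prefix "29900" already present; 4 new (9, 4, 3, 6)
  "058643957" → prefix "058" already present; 6 new (6, 4, 3, 9, 5, 7)
  "299006063" → prefix "29900" already present; 4 new (6, 0, 6, 3)
  "0588133" → prefix "05881" already present; 2 new (3, 3)
  "058516" → prefix "058" already present; 3 new (5, 1, 6)
  "299003" → prefix "299003" already present; 0 new (none)
Total nodes = 8 + 8 + 5 + 2 + 5 + 1 + 0 + 2 + 3 + 5 + 4 + 6 + 4 + 2 + 3 + 0 = 58

58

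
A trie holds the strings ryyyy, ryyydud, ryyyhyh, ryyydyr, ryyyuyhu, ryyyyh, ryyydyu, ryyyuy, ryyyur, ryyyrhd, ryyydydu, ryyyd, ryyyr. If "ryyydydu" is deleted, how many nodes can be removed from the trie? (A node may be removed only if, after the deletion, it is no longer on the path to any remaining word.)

2

Walk "ryyydydu" from the leaf back toward the root, removing each node that no remaining word uses.
The suffix "du" (2 nodes) is used only by "ryyydydu"; the node for "ryyydy" still has the child "r", so pruning stops there.
Nodes removed: 2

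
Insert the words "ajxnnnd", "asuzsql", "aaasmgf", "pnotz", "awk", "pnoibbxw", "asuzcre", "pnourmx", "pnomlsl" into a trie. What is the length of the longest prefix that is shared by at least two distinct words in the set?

The deepest shared node is where two words last agree before diverging.
"asuzcre" and "asuzsql" agree on "asuz" (4 characters) before diverging; nothing deeper is shared.
Longest shared-prefix length: 4

4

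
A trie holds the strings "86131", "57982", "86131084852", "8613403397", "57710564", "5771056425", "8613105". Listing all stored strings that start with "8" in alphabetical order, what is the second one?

8613105

Words with prefix "8", in lexicographic order: "86131", "8613105", "86131084852", "8613403397"
Position 2: 8613105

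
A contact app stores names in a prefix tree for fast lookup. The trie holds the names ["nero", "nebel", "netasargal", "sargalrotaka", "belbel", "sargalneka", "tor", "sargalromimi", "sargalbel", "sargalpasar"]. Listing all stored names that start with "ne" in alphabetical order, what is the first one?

DFS of the "ne" subtree visits, in order: "nebel", "nero", "netasargal"
Position 1: nebel

nebel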